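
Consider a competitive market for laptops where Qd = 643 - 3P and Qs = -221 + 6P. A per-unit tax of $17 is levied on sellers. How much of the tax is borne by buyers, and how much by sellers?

Pre-tax equilibrium: P* = 96, Q* = 355.
Tax on sellers shifts supply to Qs = -221 + 6(P − 17) = -323 + 6P.
643 - 3P = -323 + 6P gives buyer price Pb = 322/3; sellers receive Ps = 322/3 − 17 = 271/3.
New quantity: Q = 643 − 3(322/3) = 321.
Buyer burden = 322/3 − 96 = 34/3; seller burden = 96 − 271/3 = 17/3.

Buyers bear 34/3, sellers bear 17/3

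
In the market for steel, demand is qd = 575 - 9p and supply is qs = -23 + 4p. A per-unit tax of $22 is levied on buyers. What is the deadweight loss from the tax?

Deadweight loss = 8712/13

Pre-tax equilibrium: p* = 46, q* = 161.
Tax on buyers shifts demand to qd = 575 − 9(p + 22) = 377 - 9p.
377 - 9p = -23 + 4p gives seller price ps = 400/13; buyers pay pb = 400/13 + 22 = 686/13.
New quantity: q = 575 − 9(686/13) = 1301/13.
DWL = ½ × 22 × (161 − 1301/13) = 8712/13.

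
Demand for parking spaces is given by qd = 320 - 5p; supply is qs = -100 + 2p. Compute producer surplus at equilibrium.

Equilibrium: 320 - 5p = -100 + 2p gives p* = 60, q* = 20.
Supply starts at p = 50 (where qs = 0).
PS = ½(60 − 50)(20) = 100.

Producer surplus = 100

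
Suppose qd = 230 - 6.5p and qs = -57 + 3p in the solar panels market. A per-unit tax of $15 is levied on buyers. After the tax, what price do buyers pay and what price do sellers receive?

Buyers pay 664/19, sellers receive 379/19

Pre-tax equilibrium: p* = 574/19, q* = 639/19.
Tax on buyers shifts demand to qd = 230 − 6.5(p + 15) = 132.5 - 6.5p.
132.5 - 6.5p = -57 + 3p gives seller price ps = 379/19; buyers pay pb = 379/19 + 15 = 664/19.
New quantity: q = 230 − 6.5(664/19) = 54/19.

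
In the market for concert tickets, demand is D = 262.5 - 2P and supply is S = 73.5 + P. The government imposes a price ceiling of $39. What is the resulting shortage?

Equilibrium price would be P* = 63, so the ceiling at 39 binds.
At P = 39: D = 262.5 − 2(39) = 184.5, S = 73.5 + 1(39) = 112.5.
Shortage = 184.5 − 112.5 = 72.

Shortage = 72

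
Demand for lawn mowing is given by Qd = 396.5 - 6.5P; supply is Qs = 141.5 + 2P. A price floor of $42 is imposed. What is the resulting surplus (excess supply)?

Equilibrium price would be P* = 30, so the floor at 42 binds.
At P = 42: Qd = 123.5, Qs = 225.5.
Surplus = 225.5 − 123.5 = 102.

Surplus = 102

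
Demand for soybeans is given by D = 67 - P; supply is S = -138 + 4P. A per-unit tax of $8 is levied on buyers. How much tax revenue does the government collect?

Pre-tax equilibrium: P* = 41, Q* = 26.
Tax on buyers shifts demand to D = 67 − 1(P + 8) = 59 - P.
59 - P = -138 + 4P gives seller price Ps = 39.4; buyers pay Pb = 39.4 + 8 = 47.4.
New quantity: Q = 67 − 1(47.4) = 19.6.
Revenue = 8 × 19.6 = 156.8.

Tax revenue = 156.8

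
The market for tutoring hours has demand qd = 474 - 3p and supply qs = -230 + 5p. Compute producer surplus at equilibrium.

Producer surplus = 4410

Equilibrium: 474 - 3p = -230 + 5p gives p* = 88, q* = 210.
Supply starts at p = 46 (where qs = 0).
PS = ½(88 − 46)(210) = 4410.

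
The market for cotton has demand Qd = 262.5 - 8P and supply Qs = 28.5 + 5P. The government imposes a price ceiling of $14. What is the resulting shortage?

Equilibrium price would be P* = 18, so the ceiling at 14 binds.
At P = 14: Qd = 262.5 − 8(14) = 150.5, Qs = 28.5 + 5(14) = 98.5.
Shortage = 150.5 − 98.5 = 52.

Shortage = 52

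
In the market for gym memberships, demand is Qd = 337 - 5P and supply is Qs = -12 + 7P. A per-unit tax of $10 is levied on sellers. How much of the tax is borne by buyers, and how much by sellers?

Pre-tax equilibrium: P* = 349/12, Q* = 2299/12.
Tax on sellers shifts supply to Qs = -12 + 7(P − 10) = -82 + 7P.
337 - 5P = -82 + 7P gives buyer price Pb = 419/12; sellers receive Ps = 419/12 − 10 = 299/12.
New quantity: Q = 337 − 5(419/12) = 1949/12.
Buyer burden = 419/12 − 349/12 = 35/6; seller burden = 349/12 − 299/12 = 25/6.

Buyers bear 35/6, sellers bear 25/6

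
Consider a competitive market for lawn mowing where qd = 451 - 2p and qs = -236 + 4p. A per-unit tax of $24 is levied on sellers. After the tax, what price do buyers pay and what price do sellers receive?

Pre-tax equilibrium: p* = 114.5, q* = 222.
Tax on sellers shifts supply to qs = -236 + 4(p − 24) = -332 + 4p.
451 - 2p = -332 + 4p gives buyer price pb = 130.5; sellers receive ps = 130.5 − 24 = 106.5.
New quantity: q = 451 − 2(130.5) = 190.

Buyers pay $130.5, sellers receive $106.5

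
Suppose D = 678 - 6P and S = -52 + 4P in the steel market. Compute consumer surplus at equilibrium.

Consumer surplus = 4800

Equilibrium: 678 - 6P = -52 + 4P gives P* = 73, Q* = 240.
Demand choke price (D = 0): P = 113.
CS = ½(113 − 73)(240) = 4800.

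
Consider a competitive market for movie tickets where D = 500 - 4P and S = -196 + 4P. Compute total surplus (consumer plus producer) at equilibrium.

Total surplus = 5776

Equilibrium: 500 - 4P = -196 + 4P gives P* = 87, Q* = 152.
Demand choke price: P = 125; supply starts at P = 49.
CS = ½(125 − 87)(152) = 2888; PS = ½(87 − 49)(152) = 2888.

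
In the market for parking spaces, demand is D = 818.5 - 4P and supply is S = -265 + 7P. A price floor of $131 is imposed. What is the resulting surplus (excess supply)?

Equilibrium price would be P* = 98.5, so the floor at 131 binds.
At P = 131: D = 294.5, S = 652.
Surplus = 652 − 294.5 = 357.5.

Surplus = 357.5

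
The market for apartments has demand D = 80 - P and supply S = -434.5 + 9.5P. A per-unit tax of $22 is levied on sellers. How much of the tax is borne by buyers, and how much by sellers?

Buyers bear 418/21, sellers bear 44/21

Pre-tax equilibrium: P* = 49, Q* = 31.
Tax on sellers shifts supply to S = -434.5 + 9.5(P − 22) = -643.5 + 9.5P.
80 - P = -643.5 + 9.5P gives buyer price Pb = 1447/21; sellers receive Ps = 1447/21 − 22 = 985/21.
New quantity: Q = 80 − 1(1447/21) = 233/21.
Buyer burden = 1447/21 − 49 = 418/21; seller burden = 49 − 985/21 = 44/21.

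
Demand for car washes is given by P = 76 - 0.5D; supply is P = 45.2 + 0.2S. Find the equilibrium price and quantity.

P* = 54, Q* = 44

Set the two price expressions equal: 76 - 0.5Q = 45.2 + 0.2Q.
30.8 = 0.7Q, so Q* = 44.
P* = 76 − (0.5)(44) = 54.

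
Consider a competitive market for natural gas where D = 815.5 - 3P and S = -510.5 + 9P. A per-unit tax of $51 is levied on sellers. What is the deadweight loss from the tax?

Deadweight loss = 2926.125

Pre-tax equilibrium: P* = 110.5, Q* = 484.
Tax on sellers shifts supply to S = -510.5 + 9(P − 51) = -969.5 + 9P.
815.5 - 3P = -969.5 + 9P gives buyer price Pb = 148.75; sellers receive Ps = 148.75 − 51 = 97.75.
New quantity: Q = 815.5 − 3(148.75) = 369.25.
DWL = ½ × 51 × (484 − 369.25) = 2926.125.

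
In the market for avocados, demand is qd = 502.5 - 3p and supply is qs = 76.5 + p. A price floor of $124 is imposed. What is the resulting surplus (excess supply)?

Equilibrium price would be p* = 106.5, so the floor at 124 binds.
At p = 124: qd = 130.5, qs = 200.5.
Surplus = 200.5 − 130.5 = 70.

Surplus = 70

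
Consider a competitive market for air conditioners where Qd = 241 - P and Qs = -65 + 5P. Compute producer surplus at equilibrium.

Equilibrium: 241 - P = -65 + 5P gives P* = 51, Q* = 190.
Supply starts at P = 13 (where Qs = 0).
PS = ½(51 − 13)(190) = 3610.

Producer surplus = 3610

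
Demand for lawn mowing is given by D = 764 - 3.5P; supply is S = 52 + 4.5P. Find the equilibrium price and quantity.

P* = 89, Q* = 452.5

Set D = S: 764 - 3.5P = 52 + 4.5P.
712 = 8P, so P* = 89.
Q* = 764 − 3.5(89) = 452.5.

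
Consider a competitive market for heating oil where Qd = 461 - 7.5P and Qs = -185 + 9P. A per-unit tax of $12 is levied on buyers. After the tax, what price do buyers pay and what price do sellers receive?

Buyers pay 1508/33, sellers receive 1112/33

Pre-tax equilibrium: P* = 1292/33, Q* = 1841/11.
Tax on buyers shifts demand to Qd = 461 − 7.5(P + 12) = 371 - 7.5P.
371 - 7.5P = -185 + 9P gives seller price Ps = 1112/33; buyers pay Pb = 1112/33 + 12 = 1508/33.
New quantity: Q = 461 − 7.5(1508/33) = 1301/11.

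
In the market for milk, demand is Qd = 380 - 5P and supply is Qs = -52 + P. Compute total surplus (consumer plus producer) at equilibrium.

Total surplus = 240

Equilibrium: 380 - 5P = -52 + P gives P* = 72, Q* = 20.
Demand choke price: P = 76; supply starts at P = 52.
CS = ½(76 − 72)(20) = 40; PS = ½(72 − 52)(20) = 200.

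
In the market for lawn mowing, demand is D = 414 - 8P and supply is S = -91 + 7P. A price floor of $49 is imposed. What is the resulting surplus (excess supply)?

Surplus = 230

Equilibrium price would be P* = 101/3, so the floor at 49 binds.
At P = 49: D = 22, S = 252.
Surplus = 252 − 22 = 230.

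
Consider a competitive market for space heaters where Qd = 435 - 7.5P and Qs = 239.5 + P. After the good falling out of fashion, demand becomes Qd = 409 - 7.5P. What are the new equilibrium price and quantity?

Original equilibrium: P* = 23, Q* = 262.5.
New equilibrium: 409 - 7.5P = 239.5 + P, so 169.5 = 8.5P and P' = 339/17; Q' = 409 − 7.5(339/17) = 8821/34.

P' = 339/17, Q' = 8821/34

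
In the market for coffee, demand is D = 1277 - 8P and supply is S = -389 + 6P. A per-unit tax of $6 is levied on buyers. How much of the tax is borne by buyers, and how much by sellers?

Buyers bear 18/7, sellers bear 24/7

Pre-tax equilibrium: P* = 119, Q* = 325.
Tax on buyers shifts demand to D = 1277 − 8(P + 6) = 1229 - 8P.
1229 - 8P = -389 + 6P gives seller price Ps = 809/7; buyers pay Pb = 809/7 + 6 = 851/7.
New quantity: Q = 1277 − 8(851/7) = 2131/7.
Buyer burden = 851/7 − 119 = 18/7; seller burden = 119 − 809/7 = 24/7.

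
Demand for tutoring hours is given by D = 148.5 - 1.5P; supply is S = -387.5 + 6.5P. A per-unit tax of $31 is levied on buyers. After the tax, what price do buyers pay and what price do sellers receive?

Buyers pay $92.1875, sellers receive $61.1875

Pre-tax equilibrium: P* = 67, Q* = 48.
Tax on buyers shifts demand to D = 148.5 − 1.5(P + 31) = 102 - 1.5P.
102 - 1.5P = -387.5 + 6.5P gives seller price Ps = 61.1875; buyers pay Pb = 61.1875 + 31 = 92.1875.
New quantity: Q = 148.5 − 1.5(92.1875) = 10.21875.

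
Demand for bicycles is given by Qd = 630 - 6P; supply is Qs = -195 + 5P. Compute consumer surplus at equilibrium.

Equilibrium: 630 - 6P = -195 + 5P gives P* = 75, Q* = 180.
Demand choke price (Qd = 0): P = 105.
CS = ½(105 − 75)(180) = 2700.

Consumer surplus = 2700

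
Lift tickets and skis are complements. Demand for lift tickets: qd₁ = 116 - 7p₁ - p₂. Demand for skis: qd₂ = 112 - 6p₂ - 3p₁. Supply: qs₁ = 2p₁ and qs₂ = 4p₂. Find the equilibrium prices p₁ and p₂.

p₁ = 1048/87, p₂ = 220/29

Market 1: 116 - 7p₁ - p₂ = 2p₁ → 9p₁ + p₂ = 116.
Market 2: 10p₂ + 3p₁ = 112.
Eliminating p₂: 10×(1) − 1×(2) gives 87p₁ = 1048, so p₁ = 1048/87.
Back-substitute into (2): p₂ = (112 − 3×1048/87) / 10 = 220/29.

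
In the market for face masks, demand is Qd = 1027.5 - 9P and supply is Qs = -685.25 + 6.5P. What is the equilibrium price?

P* = 110.5

Set Qd = Qs: 1027.5 - 9P = -685.25 + 6.5P.
1712.75 = 15.5P, so P* = 110.5.
Q* = 1027.5 − 9(110.5) = 33.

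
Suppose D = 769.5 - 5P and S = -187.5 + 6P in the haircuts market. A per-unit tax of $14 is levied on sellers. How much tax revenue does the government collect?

Tax revenue = 45633/11

Pre-tax equilibrium: P* = 87, Q* = 334.5.
Tax on sellers shifts supply to S = -187.5 + 6(P − 14) = -271.5 + 6P.
769.5 - 5P = -271.5 + 6P gives buyer price Pb = 1041/11; sellers receive Ps = 1041/11 − 14 = 887/11.
New quantity: Q = 769.5 − 5(1041/11) = 6519/22.
Revenue = 14 × 6519/22 = 45633/11.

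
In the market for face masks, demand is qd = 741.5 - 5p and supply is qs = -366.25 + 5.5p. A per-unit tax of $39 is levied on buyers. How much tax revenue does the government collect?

Pre-tax equilibrium: p* = 105.5, q* = 214.
Tax on buyers shifts demand to qd = 741.5 − 5(p + 39) = 546.5 - 5p.
546.5 - 5p = -366.25 + 5.5p gives seller price ps = 1217/14; buyers pay pb = 1217/14 + 39 = 1763/14.
New quantity: q = 741.5 − 5(1763/14) = 783/7.
Revenue = 39 × 783/7 = 30537/7.

Tax revenue = 30537/7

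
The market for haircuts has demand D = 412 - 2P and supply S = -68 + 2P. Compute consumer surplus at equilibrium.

Consumer surplus = 7396

Equilibrium: 412 - 2P = -68 + 2P gives P* = 120, Q* = 172.
Demand choke price (D = 0): P = 206.
CS = ½(206 − 120)(172) = 7396.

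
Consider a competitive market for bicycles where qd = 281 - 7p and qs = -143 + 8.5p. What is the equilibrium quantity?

Set qd = qs: 281 - 7p = -143 + 8.5p.
424 = 15.5p, so p* = 848/31.
q* = 281 − 7(848/31) = 2775/31.

q* = 2775/31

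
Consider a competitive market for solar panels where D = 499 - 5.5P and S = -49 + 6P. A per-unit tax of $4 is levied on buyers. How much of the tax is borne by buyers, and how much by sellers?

Pre-tax equilibrium: P* = 1096/23, Q* = 5449/23.
Tax on buyers shifts demand to D = 499 − 5.5(P + 4) = 477 - 5.5P.
477 - 5.5P = -49 + 6P gives seller price Ps = 1052/23; buyers pay Pb = 1052/23 + 4 = 1144/23.
New quantity: Q = 499 − 5.5(1144/23) = 5185/23.
Buyer burden = 1144/23 − 1096/23 = 48/23; seller burden = 1096/23 − 1052/23 = 44/23.

Buyers bear 48/23, sellers bear 44/23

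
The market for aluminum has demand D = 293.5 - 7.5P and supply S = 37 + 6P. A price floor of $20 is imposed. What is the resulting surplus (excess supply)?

Surplus = 13.5

Equilibrium price would be P* = 19, so the floor at 20 binds.
At P = 20: D = 143.5, S = 157.
Surplus = 157 − 143.5 = 13.5.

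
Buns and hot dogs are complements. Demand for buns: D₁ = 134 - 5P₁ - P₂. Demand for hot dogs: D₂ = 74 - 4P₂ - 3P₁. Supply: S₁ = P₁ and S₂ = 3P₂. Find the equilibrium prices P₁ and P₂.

P₁ = 288/13, P₂ = 14/13

Market 1: 134 - 5P₁ - P₂ = P₁ → 6P₁ + P₂ = 134.
Market 2: 7P₂ + 3P₁ = 74.
Eliminating P₂: 7×(1) − 1×(2) gives 39P₁ = 864, so P₁ = 288/13.
Back-substitute into (2): P₂ = (74 − 3×288/13) / 7 = 14/13.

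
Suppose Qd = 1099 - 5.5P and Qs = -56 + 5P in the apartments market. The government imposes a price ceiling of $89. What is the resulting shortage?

Equilibrium price would be P* = 110, so the ceiling at 89 binds.
At P = 89: Qd = 1099 − 5.5(89) = 609.5, Qs = -56 + 5(89) = 389.
Shortage = 609.5 − 389 = 220.5.

Shortage = 220.5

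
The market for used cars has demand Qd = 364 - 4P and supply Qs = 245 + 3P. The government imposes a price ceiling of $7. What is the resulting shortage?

Equilibrium price would be P* = 17, so the ceiling at 7 binds.
At P = 7: Qd = 364 − 4(7) = 336, Qs = 245 + 3(7) = 266.
Shortage = 336 − 266 = 70.

Shortage = 70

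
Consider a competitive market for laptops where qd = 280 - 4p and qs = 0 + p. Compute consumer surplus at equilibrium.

Consumer surplus = 392

Equilibrium: 280 - 4p = 0 + p gives p* = 56, q* = 56.
Demand choke price (qd = 0): p = 70.
CS = ½(70 − 56)(56) = 392.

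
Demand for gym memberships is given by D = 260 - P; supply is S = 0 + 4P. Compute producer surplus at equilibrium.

Producer surplus = 5408

Equilibrium: 260 - P = 0 + 4P gives P* = 52, Q* = 208.
Supply starts at P = 0 (where S = 0).
PS = ½(52 − 0)(208) = 5408.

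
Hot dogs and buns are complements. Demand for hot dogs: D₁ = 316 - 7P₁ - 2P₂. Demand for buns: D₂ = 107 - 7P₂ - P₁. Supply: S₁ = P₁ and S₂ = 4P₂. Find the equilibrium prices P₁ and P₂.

P₁ = 1631/43, P₂ = 270/43

Market 1: 316 - 7P₁ - 2P₂ = P₁ → 8P₁ + 2P₂ = 316.
Market 2: 11P₂ + P₁ = 107.
Eliminating P₂: 11×(1) − 2×(2) gives 86P₁ = 3262, so P₁ = 1631/43.
Back-substitute into (2): P₂ = (107 − 1×1631/43) / 11 = 270/43.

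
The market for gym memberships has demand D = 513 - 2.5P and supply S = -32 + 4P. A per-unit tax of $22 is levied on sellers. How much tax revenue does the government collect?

Tax revenue = 77088/13

Pre-tax equilibrium: P* = 1090/13, Q* = 3944/13.
Tax on sellers shifts supply to S = -32 + 4(P − 22) = -120 + 4P.
513 - 2.5P = -120 + 4P gives buyer price Pb = 1266/13; sellers receive Ps = 1266/13 − 22 = 980/13.
New quantity: Q = 513 − 2.5(1266/13) = 3504/13.
Revenue = 22 × 3504/13 = 77088/13.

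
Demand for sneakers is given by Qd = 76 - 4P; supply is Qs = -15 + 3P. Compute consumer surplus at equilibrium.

Equilibrium: 76 - 4P = -15 + 3P gives P* = 13, Q* = 24.
Demand choke price (Qd = 0): P = 19.
CS = ½(19 − 13)(24) = 72.

Consumer surplus = 72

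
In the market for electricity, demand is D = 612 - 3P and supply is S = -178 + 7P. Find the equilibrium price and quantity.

P* = 79, Q* = 375

Set D = S: 612 - 3P = -178 + 7P.
790 = 10P, so P* = 79.
Q* = 612 − 3(79) = 375.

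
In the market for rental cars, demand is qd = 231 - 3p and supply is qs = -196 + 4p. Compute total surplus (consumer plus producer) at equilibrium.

Total surplus = 672

Equilibrium: 231 - 3p = -196 + 4p gives p* = 61, q* = 48.
Demand choke price: p = 77; supply starts at p = 49.
CS = ½(77 − 61)(48) = 384; PS = ½(61 − 49)(48) = 288.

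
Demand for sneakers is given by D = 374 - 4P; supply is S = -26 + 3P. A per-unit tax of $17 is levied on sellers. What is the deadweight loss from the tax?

Deadweight loss = 1734/7

Pre-tax equilibrium: P* = 400/7, Q* = 1018/7.
Tax on sellers shifts supply to S = -26 + 3(P − 17) = -77 + 3P.
374 - 4P = -77 + 3P gives buyer price Pb = 451/7; sellers receive Ps = 451/7 − 17 = 332/7.
New quantity: Q = 374 − 4(451/7) = 814/7.
DWL = ½ × 17 × (1018/7 − 814/7) = 1734/7.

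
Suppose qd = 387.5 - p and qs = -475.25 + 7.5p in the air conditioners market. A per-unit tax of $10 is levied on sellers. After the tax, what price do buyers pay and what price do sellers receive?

Pre-tax equilibrium: p* = 101.5, q* = 286.
Tax on sellers shifts supply to qs = -475.25 + 7.5(p − 10) = -550.25 + 7.5p.
387.5 - p = -550.25 + 7.5p gives buyer price pb = 3751/34; sellers receive ps = 3751/34 − 10 = 3411/34.
New quantity: q = 387.5 − 1(3751/34) = 4712/17.

Buyers pay 3751/34, sellers receive 3411/34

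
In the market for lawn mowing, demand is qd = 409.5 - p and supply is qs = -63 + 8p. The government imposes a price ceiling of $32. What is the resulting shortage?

Shortage = 184.5

Equilibrium price would be p* = 52.5, so the ceiling at 32 binds.
At p = 32: qd = 409.5 − 1(32) = 377.5, qs = -63 + 8(32) = 193.
Shortage = 377.5 − 193 = 184.5.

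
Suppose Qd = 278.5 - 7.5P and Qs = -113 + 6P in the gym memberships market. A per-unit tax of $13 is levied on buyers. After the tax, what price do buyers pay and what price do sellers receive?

Pre-tax equilibrium: P* = 29, Q* = 61.
Tax on buyers shifts demand to Qd = 278.5 − 7.5(P + 13) = 181 - 7.5P.
181 - 7.5P = -113 + 6P gives seller price Ps = 196/9; buyers pay Pb = 196/9 + 13 = 313/9.
New quantity: Q = 278.5 − 7.5(313/9) = 53/3.

Buyers pay 313/9, sellers receive 196/9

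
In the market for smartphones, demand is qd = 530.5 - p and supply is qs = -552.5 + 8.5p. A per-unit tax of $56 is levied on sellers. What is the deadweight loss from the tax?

Deadweight loss = 26656/19

Pre-tax equilibrium: p* = 114, q* = 416.5.
Tax on sellers shifts supply to qs = -552.5 + 8.5(p − 56) = -1028.5 + 8.5p.
530.5 - p = -1028.5 + 8.5p gives buyer price pb = 3118/19; sellers receive ps = 3118/19 − 56 = 2054/19.
New quantity: q = 530.5 − 1(3118/19) = 13923/38.
DWL = ½ × 56 × (416.5 − 13923/38) = 26656/19.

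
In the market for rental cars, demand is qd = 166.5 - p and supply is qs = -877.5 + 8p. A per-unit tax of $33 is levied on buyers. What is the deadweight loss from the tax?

Deadweight loss = 484

Pre-tax equilibrium: p* = 116, q* = 50.5.
Tax on buyers shifts demand to qd = 166.5 − 1(p + 33) = 133.5 - p.
133.5 - p = -877.5 + 8p gives seller price ps = 337/3; buyers pay pb = 337/3 + 33 = 436/3.
New quantity: q = 166.5 − 1(436/3) = 127/6.
DWL = ½ × 33 × (50.5 − 127/6) = 484.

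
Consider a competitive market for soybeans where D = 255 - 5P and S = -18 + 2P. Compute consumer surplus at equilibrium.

Consumer surplus = 360

Equilibrium: 255 - 5P = -18 + 2P gives P* = 39, Q* = 60.
Demand choke price (D = 0): P = 51.
CS = ½(51 − 39)(60) = 360.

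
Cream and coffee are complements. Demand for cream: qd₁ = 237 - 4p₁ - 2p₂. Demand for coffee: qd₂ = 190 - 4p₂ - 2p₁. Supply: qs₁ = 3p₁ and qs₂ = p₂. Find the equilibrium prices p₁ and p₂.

p₁ = 805/31, p₂ = 856/31

Market 1: 237 - 4p₁ - 2p₂ = 3p₁ → 7p₁ + 2p₂ = 237.
Market 2: 5p₂ + 2p₁ = 190.
Eliminating p₂: 5×(1) − 2×(2) gives 31p₁ = 805, so p₁ = 805/31.
Back-substitute into (2): p₂ = (190 − 2×805/31) / 5 = 856/31.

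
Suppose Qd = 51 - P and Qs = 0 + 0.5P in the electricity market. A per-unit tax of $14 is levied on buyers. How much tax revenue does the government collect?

Tax revenue = 518/3

Pre-tax equilibrium: P* = 34, Q* = 17.
Tax on buyers shifts demand to Qd = 51 − 1(P + 14) = 37 - P.
37 - P = 0 + 0.5P gives seller price Ps = 74/3; buyers pay Pb = 74/3 + 14 = 116/3.
New quantity: Q = 51 − 1(116/3) = 37/3.
Revenue = 14 × 37/3 = 518/3.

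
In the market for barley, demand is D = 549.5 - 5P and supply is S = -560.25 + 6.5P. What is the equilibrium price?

Set D = S: 549.5 - 5P = -560.25 + 6.5P.
1109.75 = 11.5P, so P* = 96.5.
Q* = 549.5 − 5(96.5) = 67.

P* = 96.5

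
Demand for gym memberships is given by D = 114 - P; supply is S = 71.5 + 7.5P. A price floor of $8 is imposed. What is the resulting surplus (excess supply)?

Surplus = 25.5

Equilibrium price would be P* = 5, so the floor at 8 binds.
At P = 8: D = 106, S = 131.5.
Surplus = 131.5 − 106 = 25.5.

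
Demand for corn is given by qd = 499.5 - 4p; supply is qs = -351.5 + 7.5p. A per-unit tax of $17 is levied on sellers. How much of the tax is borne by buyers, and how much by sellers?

Buyers bear 255/23, sellers bear 136/23

Pre-tax equilibrium: p* = 74, q* = 203.5.
Tax on sellers shifts supply to qs = -351.5 + 7.5(p − 17) = -479 + 7.5p.
499.5 - 4p = -479 + 7.5p gives buyer price pb = 1957/23; sellers receive ps = 1957/23 − 17 = 1566/23.
New quantity: q = 499.5 − 4(1957/23) = 7321/46.
Buyer burden = 1957/23 − 74 = 255/23; seller burden = 74 − 1566/23 = 136/23.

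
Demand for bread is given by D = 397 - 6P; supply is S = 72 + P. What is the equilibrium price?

Set D = S: 397 - 6P = 72 + P.
325 = 7P, so P* = 325/7.
Q* = 397 − 6(325/7) = 829/7.

P* = 325/7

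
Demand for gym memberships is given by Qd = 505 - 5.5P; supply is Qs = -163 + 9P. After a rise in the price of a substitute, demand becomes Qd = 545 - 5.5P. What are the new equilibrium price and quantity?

P' = 1416/29, Q' = 8017/29

Original equilibrium: P* = 1336/29, Q* = 7297/29.
New equilibrium: 545 - 5.5P = -163 + 9P, so 708 = 14.5P and P' = 1416/29; Q' = 545 − 5.5(1416/29) = 8017/29.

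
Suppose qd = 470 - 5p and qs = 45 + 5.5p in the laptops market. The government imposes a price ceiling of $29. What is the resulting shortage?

Equilibrium price would be p* = 850/21, so the ceiling at 29 binds.
At p = 29: qd = 470 − 5(29) = 325, qs = 45 + 5.5(29) = 204.5.
Shortage = 325 − 204.5 = 120.5.

Shortage = 120.5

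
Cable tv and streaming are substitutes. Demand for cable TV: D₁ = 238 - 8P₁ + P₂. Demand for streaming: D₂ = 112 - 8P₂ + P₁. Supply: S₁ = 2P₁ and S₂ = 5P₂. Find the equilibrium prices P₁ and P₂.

Market 1: 238 - 8P₁ + P₂ = 2P₁ → 10P₁ - P₂ = 238.
Market 2: 13P₂ - P₁ = 112.
Eliminating P₂: 13×(1) + 1×(2) gives 129P₁ = 3206, so P₁ = 3206/129.
Back-substitute into (2): P₂ = (112 + 1×3206/129) / 13 = 1358/129.

P₁ = 3206/129, P₂ = 1358/129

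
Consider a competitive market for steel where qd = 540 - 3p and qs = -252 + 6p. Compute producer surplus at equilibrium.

Equilibrium: 540 - 3p = -252 + 6p gives p* = 88, q* = 276.
Supply starts at p = 42 (where qs = 0).
PS = ½(88 − 42)(276) = 6348.

Producer surplus = 6348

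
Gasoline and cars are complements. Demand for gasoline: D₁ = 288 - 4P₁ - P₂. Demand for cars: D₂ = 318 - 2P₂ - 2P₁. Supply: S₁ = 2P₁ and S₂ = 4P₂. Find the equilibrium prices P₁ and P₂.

P₁ = 705/17, P₂ = 666/17

Market 1: 288 - 4P₁ - P₂ = 2P₁ → 6P₁ + P₂ = 288.
Market 2: 6P₂ + 2P₁ = 318.
Eliminating P₂: 6×(1) − 1×(2) gives 34P₁ = 1410, so P₁ = 705/17.
Back-substitute into (2): P₂ = (318 − 2×705/17) / 6 = 666/17.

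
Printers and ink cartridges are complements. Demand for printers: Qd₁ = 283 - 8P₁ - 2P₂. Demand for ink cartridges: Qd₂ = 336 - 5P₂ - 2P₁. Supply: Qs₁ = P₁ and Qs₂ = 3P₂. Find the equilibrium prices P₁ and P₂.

P₁ = 398/17, P₂ = 1229/34

Market 1: 283 - 8P₁ - 2P₂ = P₁ → 9P₁ + 2P₂ = 283.
Market 2: 8P₂ + 2P₁ = 336.
Eliminating P₂: 8×(1) − 2×(2) gives 68P₁ = 1592, so P₁ = 398/17.
Back-substitute into (2): P₂ = (336 − 2×398/17) / 8 = 1229/34.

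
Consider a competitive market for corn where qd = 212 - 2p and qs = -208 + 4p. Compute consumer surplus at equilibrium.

Equilibrium: 212 - 2p = -208 + 4p gives p* = 70, q* = 72.
Demand choke price (qd = 0): p = 106.
CS = ½(106 − 70)(72) = 1296.

Consumer surplus = 1296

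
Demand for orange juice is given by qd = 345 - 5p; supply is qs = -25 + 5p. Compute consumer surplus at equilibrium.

Consumer surplus = 2560

Equilibrium: 345 - 5p = -25 + 5p gives p* = 37, q* = 160.
Demand choke price (qd = 0): p = 69.
CS = ½(69 − 37)(160) = 2560.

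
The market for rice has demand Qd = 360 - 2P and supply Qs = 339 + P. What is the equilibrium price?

P* = 7

Set Qd = Qs: 360 - 2P = 339 + P.
21 = 3P, so P* = 7.
Q* = 360 − 2(7) = 346.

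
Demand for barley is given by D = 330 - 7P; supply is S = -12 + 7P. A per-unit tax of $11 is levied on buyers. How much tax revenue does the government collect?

Pre-tax equilibrium: P* = 171/7, Q* = 159.
Tax on buyers shifts demand to D = 330 − 7(P + 11) = 253 - 7P.
253 - 7P = -12 + 7P gives seller price Ps = 265/14; buyers pay Pb = 265/14 + 11 = 419/14.
New quantity: Q = 330 − 7(419/14) = 120.5.
Revenue = 11 × 120.5 = 1325.5.

Tax revenue = 1325.5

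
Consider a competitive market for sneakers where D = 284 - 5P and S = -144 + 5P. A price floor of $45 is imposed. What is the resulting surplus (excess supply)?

Surplus = 22

Equilibrium price would be P* = 42.8, so the floor at 45 binds.
At P = 45: D = 59, S = 81.
Surplus = 81 − 59 = 22.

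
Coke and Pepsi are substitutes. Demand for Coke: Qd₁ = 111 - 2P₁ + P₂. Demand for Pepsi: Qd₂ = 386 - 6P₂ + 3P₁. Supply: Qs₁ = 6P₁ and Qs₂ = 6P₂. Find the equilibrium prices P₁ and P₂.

P₁ = 1718/93, P₂ = 3421/93

Market 1: 111 - 2P₁ + P₂ = 6P₁ → 8P₁ - P₂ = 111.
Market 2: 12P₂ - 3P₁ = 386.
Eliminating P₂: 12×(1) + 1×(2) gives 93P₁ = 1718, so P₁ = 1718/93.
Back-substitute into (2): P₂ = (386 + 3×1718/93) / 12 = 3421/93.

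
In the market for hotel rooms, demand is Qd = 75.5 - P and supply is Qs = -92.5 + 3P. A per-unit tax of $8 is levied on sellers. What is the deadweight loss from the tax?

Deadweight loss = 24

Pre-tax equilibrium: P* = 42, Q* = 33.5.
Tax on sellers shifts supply to Qs = -92.5 + 3(P − 8) = -116.5 + 3P.
75.5 - P = -116.5 + 3P gives buyer price Pb = 48; sellers receive Ps = 48 − 8 = 40.
New quantity: Q = 75.5 − 1(48) = 27.5.
DWL = ½ × 8 × (33.5 − 27.5) = 24.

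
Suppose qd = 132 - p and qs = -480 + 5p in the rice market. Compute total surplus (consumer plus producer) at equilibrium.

Total surplus = 540

Equilibrium: 132 - p = -480 + 5p gives p* = 102, q* = 30.
Demand choke price: p = 132; supply starts at p = 96.
CS = ½(132 − 102)(30) = 450; PS = ½(102 − 96)(30) = 90.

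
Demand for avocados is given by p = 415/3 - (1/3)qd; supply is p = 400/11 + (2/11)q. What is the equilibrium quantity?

q* = 3365/17

Set the two price expressions equal: 415/3 - (1/3)q = 400/11 + (2/11)q.
3365/33 = (17/33)q, so q* = 3365/17.
p* = 415/3 − (1/3)(3365/17) = 1230/17.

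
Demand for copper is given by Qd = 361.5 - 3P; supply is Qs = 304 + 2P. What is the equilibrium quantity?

Q* = 327

Set Qd = Qs: 361.5 - 3P = 304 + 2P.
57.5 = 5P, so P* = 11.5.
Q* = 361.5 − 3(11.5) = 327.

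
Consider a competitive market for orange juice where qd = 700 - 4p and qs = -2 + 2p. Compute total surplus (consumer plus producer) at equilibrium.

Equilibrium: 700 - 4p = -2 + 2p gives p* = 117, q* = 232.
Demand choke price: p = 175; supply starts at p = 1.
CS = ½(175 − 117)(232) = 6728; PS = ½(117 − 1)(232) = 13456.

Total surplus = 20184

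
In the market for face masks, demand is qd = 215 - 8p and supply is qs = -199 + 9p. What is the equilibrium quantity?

q* = 343/17

Set qd = qs: 215 - 8p = -199 + 9p.
414 = 17p, so p* = 414/17.
q* = 215 − 8(414/17) = 343/17.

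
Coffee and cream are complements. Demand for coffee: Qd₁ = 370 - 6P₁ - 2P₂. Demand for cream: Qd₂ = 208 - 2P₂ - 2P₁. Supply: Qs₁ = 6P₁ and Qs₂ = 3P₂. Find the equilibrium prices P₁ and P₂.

Market 1: 370 - 6P₁ - 2P₂ = 6P₁ → 12P₁ + 2P₂ = 370.
Market 2: 5P₂ + 2P₁ = 208.
Eliminating P₂: 5×(1) − 2×(2) gives 56P₁ = 1434, so P₁ = 717/28.
Back-substitute into (2): P₂ = (208 − 2×717/28) / 5 = 439/14.

P₁ = 717/28, P₂ = 439/14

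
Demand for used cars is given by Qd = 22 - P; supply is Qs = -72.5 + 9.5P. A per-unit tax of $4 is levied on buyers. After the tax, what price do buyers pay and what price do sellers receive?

Pre-tax equilibrium: P* = 9, Q* = 13.
Tax on buyers shifts demand to Qd = 22 − 1(P + 4) = 18 - P.
18 - P = -72.5 + 9.5P gives seller price Ps = 181/21; buyers pay Pb = 181/21 + 4 = 265/21.
New quantity: Q = 22 − 1(265/21) = 197/21.

Buyers pay 265/21, sellers receive 181/21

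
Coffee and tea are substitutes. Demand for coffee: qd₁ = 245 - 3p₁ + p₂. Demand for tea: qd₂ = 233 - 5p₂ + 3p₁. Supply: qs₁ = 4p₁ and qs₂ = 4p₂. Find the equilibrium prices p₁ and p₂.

p₁ = 1219/30, p₂ = 1183/30

Market 1: 245 - 3p₁ + p₂ = 4p₁ → 7p₁ - p₂ = 245.
Market 2: 9p₂ - 3p₁ = 233.
Eliminating p₂: 9×(1) + 1×(2) gives 60p₁ = 2438, so p₁ = 1219/30.
Back-substitute into (2): p₂ = (233 + 3×1219/30) / 9 = 1183/30.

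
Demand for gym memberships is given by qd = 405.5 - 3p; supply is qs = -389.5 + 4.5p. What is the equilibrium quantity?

q* = 87.5

Set qd = qs: 405.5 - 3p = -389.5 + 4.5p.
795 = 7.5p, so p* = 106.
q* = 405.5 − 3(106) = 87.5.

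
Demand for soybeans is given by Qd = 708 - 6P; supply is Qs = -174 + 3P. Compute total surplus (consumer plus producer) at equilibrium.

Equilibrium: 708 - 6P = -174 + 3P gives P* = 98, Q* = 120.
Demand choke price: P = 118; supply starts at P = 58.
CS = ½(118 − 98)(120) = 1200; PS = ½(98 − 58)(120) = 2400.

Total surplus = 3600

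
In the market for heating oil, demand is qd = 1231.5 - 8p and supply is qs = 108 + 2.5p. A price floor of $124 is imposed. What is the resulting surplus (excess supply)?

Equilibrium price would be p* = 107, so the floor at 124 binds.
At p = 124: qd = 239.5, qs = 418.
Surplus = 418 − 239.5 = 178.5.

Surplus = 178.5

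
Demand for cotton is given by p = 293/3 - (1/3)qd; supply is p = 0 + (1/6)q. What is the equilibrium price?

Set the two price expressions equal: 293/3 - (1/3)q = 0 + (1/6)q.
293/3 = 0.5q, so q* = 586/3.
p* = 293/3 − (1/3)(586/3) = 293/9.

p* = 293/9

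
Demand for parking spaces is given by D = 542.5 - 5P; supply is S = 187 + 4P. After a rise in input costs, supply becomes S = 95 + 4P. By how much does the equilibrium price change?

Original equilibrium: P* = 39.5, Q* = 345.
New equilibrium: 542.5 - 5P = 95 + 4P, so 447.5 = 9P and P' = 895/18; Q' = 542.5 − 5(895/18) = 2645/9.
Change in price: 895/18 − 39.5 = 92/9.

ΔP = 92/9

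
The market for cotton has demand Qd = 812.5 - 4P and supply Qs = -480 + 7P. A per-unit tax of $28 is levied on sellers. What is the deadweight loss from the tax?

Deadweight loss = 10976/11

Pre-tax equilibrium: P* = 117.5, Q* = 342.5.
Tax on sellers shifts supply to Qs = -480 + 7(P − 28) = -676 + 7P.
812.5 - 4P = -676 + 7P gives buyer price Pb = 2977/22; sellers receive Ps = 2977/22 − 28 = 2361/22.
New quantity: Q = 812.5 − 4(2977/22) = 5967/22.
DWL = ½ × 28 × (342.5 − 5967/22) = 10976/11.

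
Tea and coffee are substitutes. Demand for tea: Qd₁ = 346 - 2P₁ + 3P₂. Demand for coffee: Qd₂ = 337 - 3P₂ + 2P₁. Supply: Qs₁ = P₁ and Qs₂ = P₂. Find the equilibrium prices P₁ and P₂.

P₁ = 2395/6, P₂ = 1703/6

Market 1: 346 - 2P₁ + 3P₂ = P₁ → 3P₁ - 3P₂ = 346.
Market 2: 4P₂ - 2P₁ = 337.
Eliminating P₂: 4×(1) + 3×(2) gives 6P₁ = 2395, so P₁ = 2395/6.
Back-substitute into (2): P₂ = (337 + 2×2395/6) / 4 = 1703/6.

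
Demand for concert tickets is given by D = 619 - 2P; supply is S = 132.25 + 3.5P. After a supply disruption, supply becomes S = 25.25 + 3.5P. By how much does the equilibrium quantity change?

ΔQ = -428/11

Original equilibrium: P* = 88.5, Q* = 442.
New equilibrium: 619 - 2P = 25.25 + 3.5P, so 593.75 = 5.5P and P' = 2375/22; Q' = 619 − 2(2375/22) = 4434/11.
Change in quantity: 4434/11 − 442 = -428/11.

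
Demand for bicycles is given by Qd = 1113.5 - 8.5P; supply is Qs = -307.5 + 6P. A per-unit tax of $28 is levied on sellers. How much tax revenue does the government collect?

Pre-tax equilibrium: P* = 98, Q* = 280.5.
Tax on sellers shifts supply to Qs = -307.5 + 6(P − 28) = -475.5 + 6P.
1113.5 - 8.5P = -475.5 + 6P gives buyer price Pb = 3178/29; sellers receive Ps = 3178/29 − 28 = 2366/29.
New quantity: Q = 1113.5 − 8.5(3178/29) = 10557/58.
Revenue = 28 × 10557/58 = 147798/29.

Tax revenue = 147798/29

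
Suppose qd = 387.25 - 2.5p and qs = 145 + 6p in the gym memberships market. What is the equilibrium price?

Set qd = qs: 387.25 - 2.5p = 145 + 6p.
242.25 = 8.5p, so p* = 28.5.
q* = 387.25 − 2.5(28.5) = 316.

p* = 28.5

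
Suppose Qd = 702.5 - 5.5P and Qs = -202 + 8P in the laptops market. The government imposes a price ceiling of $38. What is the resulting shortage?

Equilibrium price would be P* = 67, so the ceiling at 38 binds.
At P = 38: Qd = 702.5 − 5.5(38) = 493.5, Qs = -202 + 8(38) = 102.
Shortage = 493.5 − 102 = 391.5.

Shortage = 391.5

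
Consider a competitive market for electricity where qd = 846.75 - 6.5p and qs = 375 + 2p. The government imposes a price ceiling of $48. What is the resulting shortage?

Equilibrium price would be p* = 55.5, so the ceiling at 48 binds.
At p = 48: qd = 846.75 − 6.5(48) = 534.75, qs = 375 + 2(48) = 471.
Shortage = 534.75 − 471 = 63.75.

Shortage = 63.75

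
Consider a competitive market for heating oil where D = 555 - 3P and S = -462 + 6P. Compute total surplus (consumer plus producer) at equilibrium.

Total surplus = 11664

Equilibrium: 555 - 3P = -462 + 6P gives P* = 113, Q* = 216.
Demand choke price: P = 185; supply starts at P = 77.
CS = ½(185 − 113)(216) = 7776; PS = ½(113 − 77)(216) = 3888.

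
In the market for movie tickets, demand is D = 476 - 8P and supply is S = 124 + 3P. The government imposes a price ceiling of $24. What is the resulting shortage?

Equilibrium price would be P* = 32, so the ceiling at 24 binds.
At P = 24: D = 476 − 8(24) = 284, S = 124 + 3(24) = 196.
Shortage = 284 − 196 = 88.

Shortage = 88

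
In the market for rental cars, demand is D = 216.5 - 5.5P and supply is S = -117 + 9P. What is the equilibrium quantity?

Set D = S: 216.5 - 5.5P = -117 + 9P.
333.5 = 14.5P, so P* = 23.
Q* = 216.5 − 5.5(23) = 90.

Q* = 90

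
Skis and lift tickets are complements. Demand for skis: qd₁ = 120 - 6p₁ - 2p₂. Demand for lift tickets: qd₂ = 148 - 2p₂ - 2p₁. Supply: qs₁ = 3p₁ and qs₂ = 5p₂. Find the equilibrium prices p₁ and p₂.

Market 1: 120 - 6p₁ - 2p₂ = 3p₁ → 9p₁ + 2p₂ = 120.
Market 2: 7p₂ + 2p₁ = 148.
Eliminating p₂: 7×(1) − 2×(2) gives 59p₁ = 544, so p₁ = 544/59.
Back-substitute into (2): p₂ = (148 − 2×544/59) / 7 = 1092/59.

p₁ = 544/59, p₂ = 1092/59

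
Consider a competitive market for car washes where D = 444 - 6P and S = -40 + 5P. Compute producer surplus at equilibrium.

Equilibrium: 444 - 6P = -40 + 5P gives P* = 44, Q* = 180.
Supply starts at P = 8 (where S = 0).
PS = ½(44 − 8)(180) = 3240.

Producer surplus = 3240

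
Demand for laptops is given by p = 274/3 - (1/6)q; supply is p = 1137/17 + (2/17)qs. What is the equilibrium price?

Set the two price expressions equal: 274/3 - (1/6)q = 1137/17 + (2/17)q.
1247/51 = (29/102)q, so q* = 86.
p* = 274/3 − (1/6)(86) = 77.

p* = 77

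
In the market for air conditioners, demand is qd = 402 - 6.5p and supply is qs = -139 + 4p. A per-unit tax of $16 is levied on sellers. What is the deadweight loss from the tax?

Pre-tax equilibrium: p* = 1082/21, q* = 1409/21.
Tax on sellers shifts supply to qs = -139 + 4(p − 16) = -203 + 4p.
402 - 6.5p = -203 + 4p gives buyer price pb = 1210/21; sellers receive ps = 1210/21 − 16 = 874/21.
New quantity: q = 402 − 6.5(1210/21) = 577/21.
DWL = ½ × 16 × (1409/21 − 577/21) = 6656/21.

Deadweight loss = 6656/21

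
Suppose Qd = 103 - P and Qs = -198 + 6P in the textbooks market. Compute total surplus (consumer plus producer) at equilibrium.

Equilibrium: 103 - P = -198 + 6P gives P* = 43, Q* = 60.
Demand choke price: P = 103; supply starts at P = 33.
CS = ½(103 − 43)(60) = 1800; PS = ½(43 − 33)(60) = 300.

Total surplus = 2100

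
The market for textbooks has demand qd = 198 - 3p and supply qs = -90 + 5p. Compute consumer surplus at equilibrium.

Equilibrium: 198 - 3p = -90 + 5p gives p* = 36, q* = 90.
Demand choke price (qd = 0): p = 66.
CS = ½(66 − 36)(90) = 1350.

Consumer surplus = 1350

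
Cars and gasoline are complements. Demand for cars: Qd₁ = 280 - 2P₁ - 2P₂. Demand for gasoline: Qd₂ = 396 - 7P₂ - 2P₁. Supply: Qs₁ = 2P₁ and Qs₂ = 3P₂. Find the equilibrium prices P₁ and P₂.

Market 1: 280 - 2P₁ - 2P₂ = 2P₁ → 4P₁ + 2P₂ = 280.
Market 2: 10P₂ + 2P₁ = 396.
Eliminating P₂: 10×(1) − 2×(2) gives 36P₁ = 2008, so P₁ = 502/9.
Back-substitute into (2): P₂ = (396 − 2×502/9) / 10 = 256/9.

P₁ = 502/9, P₂ = 256/9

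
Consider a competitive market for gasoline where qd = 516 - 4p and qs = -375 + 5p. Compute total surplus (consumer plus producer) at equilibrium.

Equilibrium: 516 - 4p = -375 + 5p gives p* = 99, q* = 120.
Demand choke price: p = 129; supply starts at p = 75.
CS = ½(129 − 99)(120) = 1800; PS = ½(99 − 75)(120) = 1440.

Total surplus = 3240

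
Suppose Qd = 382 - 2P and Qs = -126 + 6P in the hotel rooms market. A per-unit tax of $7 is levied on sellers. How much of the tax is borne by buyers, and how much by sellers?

Pre-tax equilibrium: P* = 63.5, Q* = 255.
Tax on sellers shifts supply to Qs = -126 + 6(P − 7) = -168 + 6P.
382 - 2P = -168 + 6P gives buyer price Pb = 68.75; sellers receive Ps = 68.75 − 7 = 61.75.
New quantity: Q = 382 − 2(68.75) = 244.5.
Buyer burden = 68.75 − 63.5 = 5.25; seller burden = 63.5 − 61.75 = 1.75.

Buyers bear $5.25, sellers bear $1.75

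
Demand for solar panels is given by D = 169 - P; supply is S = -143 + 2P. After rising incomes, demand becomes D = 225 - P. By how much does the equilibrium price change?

ΔP = 56/3

Original equilibrium: P* = 104, Q* = 65.
New equilibrium: 225 - P = -143 + 2P, so 368 = 3P and P' = 368/3; Q' = 225 − 1(368/3) = 307/3.
Change in price: 368/3 − 104 = 56/3.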